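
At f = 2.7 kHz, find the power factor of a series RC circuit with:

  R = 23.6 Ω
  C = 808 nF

Step 1 — Angular frequency: ω = 2π·f = 2π·2700 = 1.696e+04 rad/s.
Step 2 — Component impedances:
  R: Z = R = 23.6 Ω
  C: Z = 1/(jωC) = -j/(ω·C) = 0 - j72.95 Ω
Step 3 — Series combination: Z_total = R + C = 23.6 - j72.95 Ω = 76.68∠-72.1° Ω.
Step 4 — Power factor: PF = cos(φ) = Re(Z)/|Z| = 23.6/76.68 = 0.3078.
Step 5 — Type: Im(Z) = -72.95 ⇒ leading (phase φ = -72.1°).

PF = 0.3078 (leading, φ = -72.1°)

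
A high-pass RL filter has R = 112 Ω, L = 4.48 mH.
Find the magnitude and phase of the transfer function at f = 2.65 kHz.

Step 1 — Angular frequency: ω = 2π·2650 = 1.665e+04 rad/s.
Step 2 — Transfer function: H(jω) = jωL/(R + jωL).
Step 3 — Numerator jωL = j·74.59; denominator R + jωL = 112 + j74.59.
Step 4 — H = 0.3073 + j0.4614.
Step 5 — Magnitude: |H| = 0.5543 (-5.1 dB); phase: φ = 56.3°.

|H| = 0.5543 (-5.1 dB), φ = 56.3°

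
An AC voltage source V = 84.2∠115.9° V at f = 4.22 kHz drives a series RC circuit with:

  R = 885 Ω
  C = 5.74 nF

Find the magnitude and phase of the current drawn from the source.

Step 1 — Angular frequency: ω = 2π·f = 2π·4220 = 2.652e+04 rad/s.
Step 2 — Component impedances:
  R: Z = R = 885 Ω
  C: Z = 1/(jωC) = -j/(ω·C) = 0 - j6570 Ω
Step 3 — Series combination: Z_total = R + C = 885 - j6570 Ω = 6630∠-82.3° Ω.
Step 4 — Source phasor: V = 84.2∠115.9° V = -36.78 + j75.74 V.
Step 5 — Ohm's law: I = V / Z_total = (-36.78 + j75.74) / (885 - j6570) = -0.01206 - j0.003973 A.
Step 6 — Convert to polar: |I| = 0.0127 A, ∠I = -161.8°.

I = 0.0127∠-161.8° A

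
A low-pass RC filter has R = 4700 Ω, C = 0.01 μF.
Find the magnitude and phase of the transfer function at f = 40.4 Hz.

Step 1 — Angular frequency: ω = 2π·40.4 = 253.8 rad/s.
Step 2 — Transfer function: H(jω) = 1/(1 + jωRC).
Step 3 — Denominator: 1 + jωRC = 1 + j·253.8·4700·1e-08 = 1 + j0.01193.
Step 4 — H = 0.9999 - j0.01193.
Step 5 — Magnitude: |H| = 0.9999 (-0.0 dB); phase: φ = -0.7°.

|H| = 0.9999 (-0.0 dB), φ = -0.7°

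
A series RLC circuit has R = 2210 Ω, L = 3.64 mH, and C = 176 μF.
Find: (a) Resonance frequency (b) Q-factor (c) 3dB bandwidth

Step 1 — Resonance: ω₀ = 1/√(LC) = 1/√(0.00364·0.000176) = 1249 rad/s.
Step 2 — f₀ = ω₀/(2π) = 198.8 Hz.
Step 3 — Series Q: Q = ω₀L/R = 1249·0.00364/2210 = 0.002058.
Step 4 — Bandwidth: Δω = ω₀/Q = 6.071e+05 rad/s; BW = Δω/(2π) = 9.663e+04 Hz.

(a) f₀ = 198.8 Hz  (b) Q = 0.002058  (c) BW = 9.663e+04 Hz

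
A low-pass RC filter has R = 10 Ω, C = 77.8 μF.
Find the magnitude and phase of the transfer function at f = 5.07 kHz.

Step 1 — Angular frequency: ω = 2π·5070 = 3.186e+04 rad/s.
Step 2 — Transfer function: H(jω) = 1/(1 + jωRC).
Step 3 — Denominator: 1 + jωRC = 1 + j·3.186e+04·10·7.78e-05 = 1 + j24.78.
Step 4 — H = 0.001625 - j0.04028.
Step 5 — Magnitude: |H| = 0.04032 (-27.9 dB); phase: φ = -87.7°.

|H| = 0.04032 (-27.9 dB), φ = -87.7°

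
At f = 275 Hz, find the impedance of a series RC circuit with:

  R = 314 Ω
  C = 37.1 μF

Step 1 — Angular frequency: ω = 2π·f = 2π·275 = 1728 rad/s.
Step 2 — Component impedances:
  R: Z = R = 314 Ω
  C: Z = 1/(jωC) = -j/(ω·C) = 0 - j15.6 Ω
Step 3 — Series combination: Z_total = R + C = 314 - j15.6 Ω = 314.4∠-2.8° Ω.

Z = 314 - j15.6 Ω = 314.4∠-2.8° Ω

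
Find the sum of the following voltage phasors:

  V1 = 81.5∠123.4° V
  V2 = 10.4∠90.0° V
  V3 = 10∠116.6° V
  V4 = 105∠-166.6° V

Step 1 — Convert each phasor to rectangular form:
  V1 = 81.5·(cos(123.4°) + j·sin(123.4°)) = -44.86 + j68.04 V
  V2 = 10.4·(cos(90.0°) + j·sin(90.0°)) = 0 + j10.4 V
  V3 = 10·(cos(116.6°) + j·sin(116.6°)) = -4.478 + j8.942 V
  V4 = 105·(cos(-166.6°) + j·sin(-166.6°)) = -102.1 - j24.33 V
Step 2 — Sum components: V_total = -151.5 + j63.05 V.
Step 3 — Convert to polar: |V_total| = 164.1 V, ∠V_total = 157.4°.

V_total = 164.1∠157.4° V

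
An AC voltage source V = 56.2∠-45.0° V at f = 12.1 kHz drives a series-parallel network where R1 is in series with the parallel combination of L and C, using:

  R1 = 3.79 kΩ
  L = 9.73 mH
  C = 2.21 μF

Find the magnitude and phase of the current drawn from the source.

Step 1 — Angular frequency: ω = 2π·f = 2π·1.21e+04 = 7.603e+04 rad/s.
Step 2 — Component impedances:
  R1: Z = R = 3790 Ω
  L: Z = jωL = j·7.603e+04·0.00973 = 0 + j739.7 Ω
  C: Z = 1/(jωC) = -j/(ω·C) = 0 - j5.952 Ω
Step 3 — Parallel branch: L || C = 1/(1/L + 1/C) = 0 - j6 Ω.
Step 4 — Series with R1: Z_total = R1 + (L || C) = 3790 - j6 Ω = 3790∠-0.1° Ω.
Step 5 — Source phasor: V = 56.2∠-45.0° V = 39.74 - j39.74 V.
Step 6 — Ohm's law: I = V / Z_total = (39.74 - j39.74) / (3790 - j6) = 0.0105 - j0.01047 A.
Step 7 — Convert to polar: |I| = 0.01483 A, ∠I = -44.9°.

I = 0.01483∠-44.9° A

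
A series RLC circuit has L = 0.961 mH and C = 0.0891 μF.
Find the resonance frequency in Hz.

Step 1 — Resonance condition Im(Z)=0 gives ω₀ = 1/√(LC).
Step 2 — ω₀ = 1/√(0.000961·8.91e-08) = 1.081e+05 rad/s.
Step 3 — f₀ = ω₀/(2π) = 1.72e+04 Hz.

f₀ = 1.72e+04 Hz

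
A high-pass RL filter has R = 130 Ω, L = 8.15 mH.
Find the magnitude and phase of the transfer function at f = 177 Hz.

Step 1 — Angular frequency: ω = 2π·177 = 1112 rad/s.
Step 2 — Transfer function: H(jω) = jωL/(R + jωL).
Step 3 — Numerator jωL = j·9.064; denominator R + jωL = 130 + j9.064.
Step 4 — H = 0.004838 + j0.06938.
Step 5 — Magnitude: |H| = 0.06955 (-23.2 dB); phase: φ = 86.0°.

|H| = 0.06955 (-23.2 dB), φ = 86.0°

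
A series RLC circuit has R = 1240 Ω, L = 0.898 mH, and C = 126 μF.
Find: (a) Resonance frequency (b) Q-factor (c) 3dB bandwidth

Step 1 — Resonance condition Im(Z)=0 gives ω₀ = 1/√(LC).
Step 2 — ω₀ = 1/√(0.000898·0.000126) = 2973 rad/s.
Step 3 — f₀ = ω₀/(2π) = 473.1 Hz.
Step 4 — Series Q: Q = ω₀L/R = 2973·0.000898/1240 = 0.002153.
Step 5 — 3dB bandwidth: Δω = ω₀/Q = 1.381e+06 rad/s; BW = Δω/(2π) = 2.198e+05 Hz.

(a) f₀ = 473.1 Hz  (b) Q = 0.002153  (c) BW = 2.198e+05 Hz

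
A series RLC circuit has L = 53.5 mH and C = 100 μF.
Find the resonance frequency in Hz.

Step 1 — Resonance condition Im(Z)=0 gives ω₀ = 1/√(LC).
Step 2 — ω₀ = 1/√(0.0535·0.0001) = 432.3 rad/s.
Step 3 — f₀ = ω₀/(2π) = 68.81 Hz.

f₀ = 68.81 Hz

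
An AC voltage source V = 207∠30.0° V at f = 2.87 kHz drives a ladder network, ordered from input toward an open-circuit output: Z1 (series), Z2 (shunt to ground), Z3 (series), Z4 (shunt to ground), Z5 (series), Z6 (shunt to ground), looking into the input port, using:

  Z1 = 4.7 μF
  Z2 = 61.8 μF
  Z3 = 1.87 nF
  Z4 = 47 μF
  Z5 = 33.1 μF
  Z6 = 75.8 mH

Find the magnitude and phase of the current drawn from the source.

Step 1 — Angular frequency: ω = 2π·f = 2π·2870 = 1.803e+04 rad/s.
Step 2 — Component impedances:
  Z1: Z = 1/(jωC) = -j/(ω·C) = 0 - j11.8 Ω
  Z2: Z = 1/(jωC) = -j/(ω·C) = 0 - j0.8973 Ω
  Z3: Z = 1/(jωC) = -j/(ω·C) = 0 - j2.965e+04 Ω
  Z4: Z = 1/(jωC) = -j/(ω·C) = 0 - j1.18 Ω
  Z5: Z = 1/(jωC) = -j/(ω·C) = 0 - j1.675 Ω
  Z6: Z = jωL = j·1.803e+04·0.0758 = 0 + j1367 Ω
Step 3 — Ladder network (open output): work backward from the far end, alternating series and parallel combinations. Z_in = 0 - j12.7 Ω = 12.7∠-90.0° Ω.
Step 4 — Source phasor: V = 207∠30.0° V = 179.3 + j103.5 V.
Step 5 — Ohm's law: I = V / Z_total = (179.3 + j103.5) / (0 - j12.7) = -8.152 + j14.12 A.
Step 6 — Convert to polar: |I| = 16.3 A, ∠I = 120.0°.

I = 16.3∠120.0° A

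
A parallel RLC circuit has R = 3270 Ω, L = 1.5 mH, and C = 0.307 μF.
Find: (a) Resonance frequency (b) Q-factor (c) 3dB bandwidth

Step 1 — Resonance: ω₀ = 1/√(LC) = 1/√(0.0015·3.07e-07) = 4.66e+04 rad/s.
Step 2 — f₀ = ω₀/(2π) = 7417 Hz.
Step 3 — Parallel Q: Q = R/(ω₀L) = 3270/(4.66e+04·0.0015) = 46.78.
Step 4 — Bandwidth: Δω = ω₀/Q = 996.1 rad/s; BW = Δω/(2π) = 158.5 Hz.

(a) f₀ = 7417 Hz  (b) Q = 46.78  (c) BW = 158.5 Hz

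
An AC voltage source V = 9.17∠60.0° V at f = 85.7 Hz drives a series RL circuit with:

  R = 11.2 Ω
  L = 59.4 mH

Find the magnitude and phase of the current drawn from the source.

Step 1 — Angular frequency: ω = 2π·f = 2π·85.7 = 538.5 rad/s.
Step 2 — Component impedances:
  R: Z = R = 11.2 Ω
  L: Z = jωL = j·538.5·0.0594 = 0 + j31.99 Ω
Step 3 — Series combination: Z_total = R + L = 11.2 + j31.99 Ω = 33.89∠70.7° Ω.
Step 4 — Source phasor: V = 9.17∠60.0° V = 4.585 + j7.941 V.
Step 5 — Ohm's law: I = V / Z_total = (4.585 + j7.941) / (11.2 + j31.99) = 0.2659 - j0.05025 A.
Step 6 — Convert to polar: |I| = 0.2706 A, ∠I = -10.7°.

I = 0.2706∠-10.7° A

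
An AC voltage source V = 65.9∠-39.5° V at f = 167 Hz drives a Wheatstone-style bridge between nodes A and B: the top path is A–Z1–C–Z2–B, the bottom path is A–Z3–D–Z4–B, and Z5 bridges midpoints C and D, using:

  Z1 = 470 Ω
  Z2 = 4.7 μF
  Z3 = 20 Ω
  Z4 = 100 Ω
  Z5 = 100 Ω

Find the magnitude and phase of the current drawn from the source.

Step 1 — Angular frequency: ω = 2π·f = 2π·167 = 1049 rad/s.
Step 2 — Component impedances:
  Z1: Z = R = 470 Ω
  Z2: Z = 1/(jωC) = -j/(ω·C) = 0 - j202.8 Ω
  Z3: Z = R = 20 Ω
  Z4: Z = R = 100 Ω
  Z5: Z = R = 100 Ω
Step 3 — Bridge requires nodal analysis (the Z5 bridge couples midpoints C and D, so the two paths cannot be reduced to a simple series/parallel combination). Setting node B to ground and injecting 1 A at node A, the 3-node admittance system at A, C, D solves to V_A = Z_AB = 93.1 - j29.05 Ω = 97.53∠-17.3° Ω.
Step 4 — Source phasor: V = 65.9∠-39.5° V = 50.85 - j41.92 V.
Step 5 — Ohm's law: I = V / Z_total = (50.85 - j41.92) / (93.1 - j29.05) = 0.6257 - j0.255 A.
Step 6 — Convert to polar: |I| = 0.6757 A, ∠I = -22.2°.

I = 0.6757∠-22.2° A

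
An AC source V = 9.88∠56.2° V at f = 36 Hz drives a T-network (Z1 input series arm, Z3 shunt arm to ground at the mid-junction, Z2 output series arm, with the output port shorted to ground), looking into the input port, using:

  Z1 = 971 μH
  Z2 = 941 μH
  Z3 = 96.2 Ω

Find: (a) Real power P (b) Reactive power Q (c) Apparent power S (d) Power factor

Step 1 — Angular frequency: ω = 2π·f = 2π·36 = 226.2 rad/s.
Step 2 — Component impedances:
  Z1: Z = jωL = j·226.2·0.000971 = 0 + j0.2196 Ω
  Z2: Z = jωL = j·226.2·0.000941 = 0 + j0.2128 Ω
  Z3: Z = R = 96.2 Ω
Step 3 — With the output port shorted to ground, the output series arm Z2 runs from the junction to ground; the shunt arm Z3 also runs from the junction to ground. They appear in parallel: Z3 || Z2 = 0.0004709 + j0.2128 Ω.
Step 4 — Series with input arm Z1: Z_in = Z1 + (Z3 || Z2) = 0.0004709 + j0.4325 Ω = 0.4325∠89.9° Ω.
Step 5 — Source phasor: V = 9.88∠56.2° V = 5.496 + j8.21 V.
Step 6 — Current: I = V / Z = 19 - j12.69 A = 22.84∠-33.7° A.
Step 7 — Complex power: S = V·I* = 0.2458 + j225.7 VA.
Step 8 — Real power: P = Re(S) = 0.2458 W.
Step 9 — Reactive power: Q = Im(S) = 225.7 VAR.
Step 10 — Apparent power: |S| = 225.7 VA.
Step 11 — Power factor: PF = P/|S| = 0.001089 (lagging).

(a) P = 0.2458 W  (b) Q = 225.7 VAR  (c) S = 225.7 VA  (d) PF = 0.001089 (lagging)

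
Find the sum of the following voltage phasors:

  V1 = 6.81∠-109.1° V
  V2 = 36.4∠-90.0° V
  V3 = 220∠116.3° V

Step 1 — Convert each phasor to rectangular form:
  V1 = 6.81·(cos(-109.1°) + j·sin(-109.1°)) = -2.228 - j6.435 V
  V2 = 36.4·(cos(-90.0°) + j·sin(-90.0°)) = 0 - j36.4 V
  V3 = 220·(cos(116.3°) + j·sin(116.3°)) = -97.48 + j197.2 V
Step 2 — Sum components: V_total = -99.7 + j154.4 V.
Step 3 — Convert to polar: |V_total| = 183.8 V, ∠V_total = 122.9°.

V_total = 183.8∠122.9° V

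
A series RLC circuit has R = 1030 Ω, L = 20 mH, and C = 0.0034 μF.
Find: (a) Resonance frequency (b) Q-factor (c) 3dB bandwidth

Step 1 — Resonance condition Im(Z)=0 gives ω₀ = 1/√(LC).
Step 2 — ω₀ = 1/√(0.02·3.4e-09) = 1.213e+05 rad/s.
Step 3 — f₀ = ω₀/(2π) = 1.93e+04 Hz.
Step 4 — Series Q: Q = ω₀L/R = 1.213e+05·0.02/1030 = 2.355.
Step 5 — 3dB bandwidth: Δω = ω₀/Q = 5.15e+04 rad/s; BW = Δω/(2π) = 8196 Hz.

(a) f₀ = 1.93e+04 Hz  (b) Q = 2.355  (c) BW = 8196 Hz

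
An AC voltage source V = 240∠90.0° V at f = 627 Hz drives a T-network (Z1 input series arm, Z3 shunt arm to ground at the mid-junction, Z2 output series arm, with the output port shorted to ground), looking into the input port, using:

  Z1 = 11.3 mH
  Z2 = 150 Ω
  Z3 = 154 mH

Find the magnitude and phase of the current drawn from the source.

Step 1 — Angular frequency: ω = 2π·f = 2π·627 = 3940 rad/s.
Step 2 — Component impedances:
  Z1: Z = jωL = j·3940·0.0113 = 0 + j44.52 Ω
  Z2: Z = R = 150 Ω
  Z3: Z = jωL = j·3940·0.154 = 0 + j606.7 Ω
Step 3 — With the output port shorted to ground, the output series arm Z2 runs from the junction to ground; the shunt arm Z3 also runs from the junction to ground. They appear in parallel: Z3 || Z2 = 141.4 + j34.95 Ω.
Step 4 — Series with input arm Z1: Z_in = Z1 + (Z3 || Z2) = 141.4 + j79.47 Ω = 162.2∠29.3° Ω.
Step 5 — Source phasor: V = 240∠90.0° V = 0 + j240 V.
Step 6 — Ohm's law: I = V / Z_total = (0 + j240) / (141.4 + j79.47) = 0.7252 + j1.29 A.
Step 7 — Convert to polar: |I| = 1.48 A, ∠I = 60.7°.

I = 1.48∠60.7° A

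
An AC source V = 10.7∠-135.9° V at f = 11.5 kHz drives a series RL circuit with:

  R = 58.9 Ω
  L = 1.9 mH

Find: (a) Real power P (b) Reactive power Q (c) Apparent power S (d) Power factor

Step 1 — Angular frequency: ω = 2π·f = 2π·1.15e+04 = 7.226e+04 rad/s.
Step 2 — Component impedances:
  R: Z = R = 58.9 Ω
  L: Z = jωL = j·7.226e+04·0.0019 = 0 + j137.3 Ω
Step 3 — Series combination: Z_total = R + L = 58.9 + j137.3 Ω = 149.4∠66.8° Ω.
Step 4 — Source phasor: V = 10.7∠-135.9° V = -7.684 - j7.446 V.
Step 5 — Current: I = V / Z = -0.06609 + j0.02762 A = 0.07163∠157.3° A.
Step 6 — Complex power: S = V·I* = 0.3022 + j0.7043 VA.
Step 7 — Real power: P = Re(S) = 0.3022 W.
Step 8 — Reactive power: Q = Im(S) = 0.7043 VAR.
Step 9 — Apparent power: |S| = 0.7664 VA.
Step 10 — Power factor: PF = P/|S| = 0.3943 (lagging).

(a) P = 0.3022 W  (b) Q = 0.7043 VAR  (c) S = 0.7664 VA  (d) PF = 0.3943 (lagging)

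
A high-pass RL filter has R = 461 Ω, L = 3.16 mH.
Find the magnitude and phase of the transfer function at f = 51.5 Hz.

Step 1 — Angular frequency: ω = 2π·51.5 = 323.6 rad/s.
Step 2 — Transfer function: H(jω) = jωL/(R + jωL).
Step 3 — Numerator jωL = j·1.023; denominator R + jωL = 461 + j1.023.
Step 4 — H = 4.92e-06 + j0.002218.
Step 5 — Magnitude: |H| = 0.002218 (-53.1 dB); phase: φ = 89.9°.

|H| = 0.002218 (-53.1 dB), φ = 89.9°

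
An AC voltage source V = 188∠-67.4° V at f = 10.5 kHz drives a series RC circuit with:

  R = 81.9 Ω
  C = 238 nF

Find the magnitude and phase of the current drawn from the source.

Step 1 — Angular frequency: ω = 2π·f = 2π·1.05e+04 = 6.597e+04 rad/s.
Step 2 — Component impedances:
  R: Z = R = 81.9 Ω
  C: Z = 1/(jωC) = -j/(ω·C) = 0 - j63.69 Ω
Step 3 — Series combination: Z_total = R + C = 81.9 - j63.69 Ω = 103.7∠-37.9° Ω.
Step 4 — Source phasor: V = 188∠-67.4° V = 72.25 - j173.6 V.
Step 5 — Ohm's law: I = V / Z_total = (72.25 - j173.6) / (81.9 - j63.69) = 1.577 - j0.8931 A.
Step 6 — Convert to polar: |I| = 1.812 A, ∠I = -29.5°.

I = 1.812∠-29.5° A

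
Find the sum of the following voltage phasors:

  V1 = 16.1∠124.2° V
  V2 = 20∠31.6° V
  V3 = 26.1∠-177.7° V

Step 1 — Convert each phasor to rectangular form:
  V1 = 16.1·(cos(124.2°) + j·sin(124.2°)) = -9.05 + j13.32 V
  V2 = 20·(cos(31.6°) + j·sin(31.6°)) = 17.03 + j10.48 V
  V3 = 26.1·(cos(-177.7°) + j·sin(-177.7°)) = -26.08 - j1.047 V
Step 2 — Sum components: V_total = -18.09 + j22.75 V.
Step 3 — Convert to polar: |V_total| = 29.07 V, ∠V_total = 128.5°.

V_total = 29.07∠128.5° V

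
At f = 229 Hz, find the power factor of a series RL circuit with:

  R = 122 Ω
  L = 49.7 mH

Step 1 — Angular frequency: ω = 2π·f = 2π·229 = 1439 rad/s.
Step 2 — Component impedances:
  R: Z = R = 122 Ω
  L: Z = jωL = j·1439·0.0497 = 0 + j71.51 Ω
Step 3 — Series combination: Z_total = R + L = 122 + j71.51 Ω = 141.4∠30.4° Ω.
Step 4 — Power factor: PF = cos(φ) = Re(Z)/|Z| = 122/141.41 = 0.8627.
Step 5 — Type: Im(Z) = 71.51 ⇒ lagging (phase φ = 30.4°).

PF = 0.8627 (lagging, φ = 30.4°)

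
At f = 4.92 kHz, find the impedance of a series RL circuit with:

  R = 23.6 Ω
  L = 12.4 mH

Step 1 — Angular frequency: ω = 2π·f = 2π·4920 = 3.091e+04 rad/s.
Step 2 — Component impedances:
  R: Z = R = 23.6 Ω
  L: Z = jωL = j·3.091e+04·0.0124 = 0 + j383.3 Ω
Step 3 — Series combination: Z_total = R + L = 23.6 + j383.3 Ω = 384.1∠86.5° Ω.

Z = 23.6 + j383.3 Ω = 384.1∠86.5° Ω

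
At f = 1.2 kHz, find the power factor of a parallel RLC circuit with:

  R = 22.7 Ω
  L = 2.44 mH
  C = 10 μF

Step 1 — Angular frequency: ω = 2π·f = 2π·1200 = 7540 rad/s.
Step 2 — Component impedances:
  R: Z = R = 22.7 Ω
  L: Z = jωL = j·7540·0.00244 = 0 + j18.4 Ω
  C: Z = 1/(jωC) = -j/(ω·C) = 0 - j13.26 Ω
Step 3 — Parallel combination: 1/Z_total = 1/R + 1/L + 1/C; Z_total = 18.48 - j8.828 Ω = 20.48∠-25.5° Ω.
Step 4 — Power factor: PF = cos(φ) = Re(Z)/|Z| = 18.48/20.48 = 0.9023.
Step 5 — Type: Im(Z) = -8.828 ⇒ leading (phase φ = -25.5°).

PF = 0.9023 (leading, φ = -25.5°)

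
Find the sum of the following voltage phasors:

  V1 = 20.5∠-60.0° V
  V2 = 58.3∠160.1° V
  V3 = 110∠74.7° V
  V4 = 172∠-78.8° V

Step 1 — Convert each phasor to rectangular form:
  V1 = 20.5·(cos(-60.0°) + j·sin(-60.0°)) = 10.25 - j17.75 V
  V2 = 58.3·(cos(160.1°) + j·sin(160.1°)) = -54.82 + j19.84 V
  V3 = 110·(cos(74.7°) + j·sin(74.7°)) = 29.03 + j106.1 V
  V4 = 172·(cos(-78.8°) + j·sin(-78.8°)) = 33.41 - j168.7 V
Step 2 — Sum components: V_total = 17.87 - j60.53 V.
Step 3 — Convert to polar: |V_total| = 63.11 V, ∠V_total = -73.6°.

V_total = 63.11∠-73.6° V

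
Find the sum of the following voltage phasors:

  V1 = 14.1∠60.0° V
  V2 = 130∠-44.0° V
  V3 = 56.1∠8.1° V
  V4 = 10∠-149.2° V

Step 1 — Convert each phasor to rectangular form:
  V1 = 14.1·(cos(60.0°) + j·sin(60.0°)) = 7.05 + j12.21 V
  V2 = 130·(cos(-44.0°) + j·sin(-44.0°)) = 93.51 - j90.31 V
  V3 = 56.1·(cos(8.1°) + j·sin(8.1°)) = 55.54 + j7.905 V
  V4 = 10·(cos(-149.2°) + j·sin(-149.2°)) = -8.59 - j5.12 V
Step 2 — Sum components: V_total = 147.5 - j75.31 V.
Step 3 — Convert to polar: |V_total| = 165.6 V, ∠V_total = -27.0°.

V_total = 165.6∠-27.0° V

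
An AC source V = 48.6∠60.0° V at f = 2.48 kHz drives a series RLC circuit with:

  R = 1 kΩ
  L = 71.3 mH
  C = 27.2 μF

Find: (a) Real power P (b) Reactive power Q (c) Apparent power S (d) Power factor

Step 1 — Angular frequency: ω = 2π·f = 2π·2480 = 1.558e+04 rad/s.
Step 2 — Component impedances:
  R: Z = R = 1000 Ω
  L: Z = jωL = j·1.558e+04·0.0713 = 0 + j1111 Ω
  C: Z = 1/(jωC) = -j/(ω·C) = 0 - j2.359 Ω
Step 3 — Series combination: Z_total = R + L + C = 1000 + j1109 Ω = 1493∠47.9° Ω.
Step 4 — Source phasor: V = 48.6∠60.0° V = 24.3 + j42.09 V.
Step 5 — Current: I = V / Z = 0.03183 + j0.006796 A = 0.03255∠12.1° A.
Step 6 — Complex power: S = V·I* = 1.06 + j1.175 VA.
Step 7 — Real power: P = Re(S) = 1.06 W.
Step 8 — Reactive power: Q = Im(S) = 1.175 VAR.
Step 9 — Apparent power: |S| = 1.582 VA.
Step 10 — Power factor: PF = P/|S| = 0.6698 (lagging).

(a) P = 1.06 W  (b) Q = 1.175 VAR  (c) S = 1.582 VA  (d) PF = 0.6698 (lagging)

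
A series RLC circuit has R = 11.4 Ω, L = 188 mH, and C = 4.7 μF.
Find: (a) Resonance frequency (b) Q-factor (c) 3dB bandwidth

Step 1 — Resonance: ω₀ = 1/√(LC) = 1/√(0.188·4.7e-06) = 1064 rad/s.
Step 2 — f₀ = ω₀/(2π) = 169.3 Hz.
Step 3 — Series Q: Q = ω₀L/R = 1064·0.188/11.4 = 17.54.
Step 4 — Bandwidth: Δω = ω₀/Q = 60.64 rad/s; BW = Δω/(2π) = 9.651 Hz.

(a) f₀ = 169.3 Hz  (b) Q = 17.54  (c) BW = 9.651 Hz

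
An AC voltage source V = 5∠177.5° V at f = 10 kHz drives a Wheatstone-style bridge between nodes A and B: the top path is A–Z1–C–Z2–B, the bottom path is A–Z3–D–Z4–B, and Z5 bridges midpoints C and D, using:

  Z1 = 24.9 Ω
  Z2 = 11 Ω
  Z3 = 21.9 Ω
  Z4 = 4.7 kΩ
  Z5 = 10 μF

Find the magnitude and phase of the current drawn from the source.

Step 1 — Angular frequency: ω = 2π·f = 2π·1e+04 = 6.283e+04 rad/s.
Step 2 — Component impedances:
  Z1: Z = R = 24.9 Ω
  Z2: Z = R = 11 Ω
  Z3: Z = R = 21.9 Ω
  Z4: Z = R = 4700 Ω
  Z5: Z = 1/(jωC) = -j/(ω·C) = 0 - j1.592 Ω
Step 3 — Bridge requires nodal analysis (the Z5 bridge couples midpoints C and D, so the two paths cannot be reduced to a simple series/parallel combination). Setting node B to ground and injecting 1 A at node A, the 3-node admittance system at A, C, D solves to V_A = Z_AB = 22.64 - j0.4461 Ω = 22.65∠-1.1° Ω.
Step 4 — Source phasor: V = 5∠177.5° V = -4.995 + j0.2181 V.
Step 5 — Ohm's law: I = V / Z_total = (-4.995 + j0.2181) / (22.64 - j0.4461) = -0.2207 + j0.005284 A.
Step 6 — Convert to polar: |I| = 0.2208 A, ∠I = 178.6°.

I = 0.2208∠178.6° A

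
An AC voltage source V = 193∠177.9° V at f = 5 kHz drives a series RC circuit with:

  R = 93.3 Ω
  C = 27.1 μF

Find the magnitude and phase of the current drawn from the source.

Step 1 — Angular frequency: ω = 2π·f = 2π·5000 = 3.142e+04 rad/s.
Step 2 — Component impedances:
  R: Z = R = 93.3 Ω
  C: Z = 1/(jωC) = -j/(ω·C) = 0 - j1.175 Ω
Step 3 — Series combination: Z_total = R + C = 93.3 - j1.175 Ω = 93.31∠-0.7° Ω.
Step 4 — Source phasor: V = 193∠177.9° V = -192.9 + j7.072 V.
Step 5 — Ohm's law: I = V / Z_total = (-192.9 + j7.072) / (93.3 - j1.175) = -2.068 + j0.04977 A.
Step 6 — Convert to polar: |I| = 2.068 A, ∠I = 178.6°.

I = 2.068∠178.6° A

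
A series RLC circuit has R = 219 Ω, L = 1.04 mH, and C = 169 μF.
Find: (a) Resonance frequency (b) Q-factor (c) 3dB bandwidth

Step 1 — Resonance condition Im(Z)=0 gives ω₀ = 1/√(LC).
Step 2 — ω₀ = 1/√(0.00104·0.000169) = 2385 rad/s.
Step 3 — f₀ = ω₀/(2π) = 379.6 Hz.
Step 4 — Series Q: Q = ω₀L/R = 2385·0.00104/219 = 0.01133.
Step 5 — 3dB bandwidth: Δω = ω₀/Q = 2.106e+05 rad/s; BW = Δω/(2π) = 3.351e+04 Hz.

(a) f₀ = 379.6 Hz  (b) Q = 0.01133  (c) BW = 3.351e+04 Hz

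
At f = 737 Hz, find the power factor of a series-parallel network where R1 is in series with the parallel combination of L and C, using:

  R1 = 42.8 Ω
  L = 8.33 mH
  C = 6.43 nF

Step 1 — Angular frequency: ω = 2π·f = 2π·737 = 4631 rad/s.
Step 2 — Component impedances:
  R1: Z = R = 42.8 Ω
  L: Z = jωL = j·4631·0.00833 = 0 + j38.57 Ω
  C: Z = 1/(jωC) = -j/(ω·C) = 0 - j3.358e+04 Ω
Step 3 — Parallel branch: L || C = 1/(1/L + 1/C) = 0 + j38.62 Ω.
Step 4 — Series with R1: Z_total = R1 + (L || C) = 42.8 + j38.62 Ω = 57.65∠42.1° Ω.
Step 5 — Power factor: PF = cos(φ) = Re(Z)/|Z| = 42.8/57.65 = 0.7424.
Step 6 — Type: Im(Z) = 38.62 ⇒ lagging (phase φ = 42.1°).

PF = 0.7424 (lagging, φ = 42.1°)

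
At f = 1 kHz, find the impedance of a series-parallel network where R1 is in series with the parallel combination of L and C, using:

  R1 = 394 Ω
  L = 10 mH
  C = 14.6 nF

Step 1 — Angular frequency: ω = 2π·f = 2π·1000 = 6283 rad/s.
Step 2 — Component impedances:
  R1: Z = R = 394 Ω
  L: Z = jωL = j·6283·0.01 = 0 + j62.83 Ω
  C: Z = 1/(jωC) = -j/(ω·C) = 0 - j1.09e+04 Ω
Step 3 — Parallel branch: L || C = 1/(1/L + 1/C) = 0 + j63.2 Ω.
Step 4 — Series with R1: Z_total = R1 + (L || C) = 394 + j63.2 Ω = 399∠9.1° Ω.

Z = 394 + j63.2 Ω = 399∠9.1° Ω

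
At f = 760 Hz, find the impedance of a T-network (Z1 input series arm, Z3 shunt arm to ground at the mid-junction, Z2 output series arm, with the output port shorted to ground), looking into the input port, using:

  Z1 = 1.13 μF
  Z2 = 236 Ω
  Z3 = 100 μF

Step 1 — Angular frequency: ω = 2π·f = 2π·760 = 4775 rad/s.
Step 2 — Component impedances:
  Z1: Z = 1/(jωC) = -j/(ω·C) = 0 - j185.3 Ω
  Z2: Z = R = 236 Ω
  Z3: Z = 1/(jωC) = -j/(ω·C) = 0 - j2.094 Ω
Step 3 — With the output port shorted to ground, the output series arm Z2 runs from the junction to ground; the shunt arm Z3 also runs from the junction to ground. They appear in parallel: Z3 || Z2 = 0.01858 - j2.094 Ω.
Step 4 — Series with input arm Z1: Z_in = Z1 + (Z3 || Z2) = 0.01858 - j187.4 Ω = 187.4∠-90.0° Ω.

Z = 0.01858 - j187.4 Ω = 187.4∠-90.0° Ω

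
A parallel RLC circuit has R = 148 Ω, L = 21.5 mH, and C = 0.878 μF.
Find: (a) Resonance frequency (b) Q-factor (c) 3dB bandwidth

Step 1 — Resonance: ω₀ = 1/√(LC) = 1/√(0.0215·8.78e-07) = 7278 rad/s.
Step 2 — f₀ = ω₀/(2π) = 1158 Hz.
Step 3 — Parallel Q: Q = R/(ω₀L) = 148/(7278·0.0215) = 0.9458.
Step 4 — Bandwidth: Δω = ω₀/Q = 7696 rad/s; BW = Δω/(2π) = 1225 Hz.

(a) f₀ = 1158 Hz  (b) Q = 0.9458  (c) BW = 1225 Hz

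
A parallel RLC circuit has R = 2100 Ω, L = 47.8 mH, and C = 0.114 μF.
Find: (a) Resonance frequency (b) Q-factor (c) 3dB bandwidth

Step 1 — Resonance: ω₀ = 1/√(LC) = 1/√(0.0478·1.14e-07) = 1.355e+04 rad/s.
Step 2 — f₀ = ω₀/(2π) = 2156 Hz.
Step 3 — Parallel Q: Q = R/(ω₀L) = 2100/(1.355e+04·0.0478) = 3.243.
Step 4 — Bandwidth: Δω = ω₀/Q = 4177 rad/s; BW = Δω/(2π) = 664.8 Hz.

(a) f₀ = 2156 Hz  (b) Q = 3.243  (c) BW = 664.8 Hz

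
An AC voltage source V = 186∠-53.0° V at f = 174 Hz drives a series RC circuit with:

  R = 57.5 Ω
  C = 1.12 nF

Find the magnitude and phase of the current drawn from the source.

Step 1 — Angular frequency: ω = 2π·f = 2π·174 = 1093 rad/s.
Step 2 — Component impedances:
  R: Z = R = 57.5 Ω
  C: Z = 1/(jωC) = -j/(ω·C) = 0 - j8.167e+05 Ω
Step 3 — Series combination: Z_total = R + C = 57.5 - j8.167e+05 Ω = 8.167e+05∠-90.0° Ω.
Step 4 — Source phasor: V = 186∠-53.0° V = 111.9 - j148.5 V.
Step 5 — Ohm's law: I = V / Z_total = (111.9 - j148.5) / (57.5 - j8.167e+05) = 0.0001819 + j0.0001371 A.
Step 6 — Convert to polar: |I| = 0.0002278 A, ∠I = 37.0°.

I = 0.0002278∠37.0° A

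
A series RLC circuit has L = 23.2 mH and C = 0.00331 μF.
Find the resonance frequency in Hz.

Step 1 — Resonance condition Im(Z)=0 gives ω₀ = 1/√(LC).
Step 2 — ω₀ = 1/√(0.0232·3.31e-09) = 1.141e+05 rad/s.
Step 3 — f₀ = ω₀/(2π) = 1.816e+04 Hz.

f₀ = 1.816e+04 Hz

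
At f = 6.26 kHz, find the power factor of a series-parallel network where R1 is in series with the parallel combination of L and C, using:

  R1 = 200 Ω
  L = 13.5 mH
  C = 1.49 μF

Step 1 — Angular frequency: ω = 2π·f = 2π·6260 = 3.933e+04 rad/s.
Step 2 — Component impedances:
  R1: Z = R = 200 Ω
  L: Z = jωL = j·3.933e+04·0.0135 = 0 + j531 Ω
  C: Z = 1/(jωC) = -j/(ω·C) = 0 - j17.06 Ω
Step 3 — Parallel branch: L || C = 1/(1/L + 1/C) = 0 - j17.63 Ω.
Step 4 — Series with R1: Z_total = R1 + (L || C) = 200 - j17.63 Ω = 200.8∠-5.0° Ω.
Step 5 — Power factor: PF = cos(φ) = Re(Z)/|Z| = 200/200.78 = 0.9961.
Step 6 — Type: Im(Z) = -17.63 ⇒ leading (phase φ = -5.0°).

PF = 0.9961 (leading, φ = -5.0°)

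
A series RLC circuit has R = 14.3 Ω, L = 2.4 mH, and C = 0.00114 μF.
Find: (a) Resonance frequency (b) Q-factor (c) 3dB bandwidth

Step 1 — Resonance condition Im(Z)=0 gives ω₀ = 1/√(LC).
Step 2 — ω₀ = 1/√(0.0024·1.14e-09) = 6.046e+05 rad/s.
Step 3 — f₀ = ω₀/(2π) = 9.622e+04 Hz.
Step 4 — Series Q: Q = ω₀L/R = 6.046e+05·0.0024/14.3 = 101.5.
Step 5 — 3dB bandwidth: Δω = ω₀/Q = 5958 rad/s; BW = Δω/(2π) = 948.3 Hz.

(a) f₀ = 9.622e+04 Hz  (b) Q = 101.5  (c) BW = 948.3 Hz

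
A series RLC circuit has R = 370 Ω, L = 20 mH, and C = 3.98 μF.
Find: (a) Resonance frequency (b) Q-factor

Step 1 — Resonance condition Im(Z)=0 gives ω₀ = 1/√(LC).
Step 2 — ω₀ = 1/√(0.02·3.98e-06) = 3544 rad/s.
Step 3 — f₀ = ω₀/(2π) = 564.1 Hz.
Step 4 — Series Q: Q = ω₀L/R = 3544·0.02/370 = 0.1916.

(a) f₀ = 564.1 Hz  (b) Q = 0.1916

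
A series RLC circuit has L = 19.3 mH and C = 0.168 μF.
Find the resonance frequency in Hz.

Step 1 — Resonance condition Im(Z)=0 gives ω₀ = 1/√(LC).
Step 2 — ω₀ = 1/√(0.0193·1.68e-07) = 1.756e+04 rad/s.
Step 3 — f₀ = ω₀/(2π) = 2795 Hz.

f₀ = 2795 Hz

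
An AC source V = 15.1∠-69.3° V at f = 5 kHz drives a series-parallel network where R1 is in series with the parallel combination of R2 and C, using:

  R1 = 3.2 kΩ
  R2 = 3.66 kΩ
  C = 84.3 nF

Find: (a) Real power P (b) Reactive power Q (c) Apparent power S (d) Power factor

Step 1 — Angular frequency: ω = 2π·f = 2π·5000 = 3.142e+04 rad/s.
Step 2 — Component impedances:
  R1: Z = R = 3200 Ω
  R2: Z = R = 3660 Ω
  C: Z = 1/(jωC) = -j/(ω·C) = 0 - j377.6 Ω
Step 3 — Parallel branch: R2 || C = 1/(1/R2 + 1/C) = 38.54 - j373.6 Ω.
Step 4 — Series with R1: Z_total = R1 + (R2 || C) = 3239 - j373.6 Ω = 3260∠-6.6° Ω.
Step 5 — Source phasor: V = 15.1∠-69.3° V = 5.337 - j14.13 V.
Step 6 — Current: I = V / Z = 0.002123 - j0.004117 A = 0.004632∠-62.7° A.
Step 7 — Complex power: S = V·I* = 0.06948 - j0.008016 VA.
Step 8 — Real power: P = Re(S) = 0.06948 W.
Step 9 — Reactive power: Q = Im(S) = -0.008016 VAR.
Step 10 — Apparent power: |S| = 0.06994 VA.
Step 11 — Power factor: PF = P/|S| = 0.9934 (leading).

(a) P = 0.06948 W  (b) Q = -0.008016 VAR  (c) S = 0.06994 VA  (d) PF = 0.9934 (leading)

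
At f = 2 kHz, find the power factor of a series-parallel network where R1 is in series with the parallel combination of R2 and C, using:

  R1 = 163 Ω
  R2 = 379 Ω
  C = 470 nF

Step 1 — Angular frequency: ω = 2π·f = 2π·2000 = 1.257e+04 rad/s.
Step 2 — Component impedances:
  R1: Z = R = 163 Ω
  R2: Z = R = 379 Ω
  C: Z = 1/(jωC) = -j/(ω·C) = 0 - j169.3 Ω
Step 3 — Parallel branch: R2 || C = 1/(1/R2 + 1/C) = 63.05 - j141.1 Ω.
Step 4 — Series with R1: Z_total = R1 + (R2 || C) = 226.1 - j141.1 Ω = 266.5∠-32.0° Ω.
Step 5 — Power factor: PF = cos(φ) = Re(Z)/|Z| = 226.05/266.5 = 0.8482.
Step 6 — Type: Im(Z) = -141.1 ⇒ leading (phase φ = -32.0°).

PF = 0.8482 (leading, φ = -32.0°)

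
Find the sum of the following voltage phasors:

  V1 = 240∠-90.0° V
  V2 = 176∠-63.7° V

Step 1 — Convert each phasor to rectangular form:
  V1 = 240·(cos(-90.0°) + j·sin(-90.0°)) = 0 - j240 V
  V2 = 176·(cos(-63.7°) + j·sin(-63.7°)) = 77.98 - j157.8 V
Step 2 — Sum components: V_total = 77.98 - j397.8 V.
Step 3 — Convert to polar: |V_total| = 405.4 V, ∠V_total = -78.9°.

V_total = 405.4∠-78.9° V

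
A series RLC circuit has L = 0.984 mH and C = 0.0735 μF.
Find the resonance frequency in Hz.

Step 1 — Resonance condition Im(Z)=0 gives ω₀ = 1/√(LC).
Step 2 — ω₀ = 1/√(0.000984·7.35e-08) = 1.176e+05 rad/s.
Step 3 — f₀ = ω₀/(2π) = 1.871e+04 Hz.

f₀ = 1.871e+04 Hz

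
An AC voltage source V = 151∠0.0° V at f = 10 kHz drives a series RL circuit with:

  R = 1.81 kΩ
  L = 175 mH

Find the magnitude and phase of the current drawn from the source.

Step 1 — Angular frequency: ω = 2π·f = 2π·1e+04 = 6.283e+04 rad/s.
Step 2 — Component impedances:
  R: Z = R = 1810 Ω
  L: Z = jωL = j·6.283e+04·0.175 = 0 + j1.1e+04 Ω
Step 3 — Series combination: Z_total = R + L = 1810 + j1.1e+04 Ω = 1.114e+04∠80.7° Ω.
Step 4 — Source phasor: V = 151∠0.0° V = 151 V.
Step 5 — Ohm's law: I = V / Z_total = (151) / (1810 + j1.1e+04) = 0.002201 - j0.01337 A.
Step 6 — Convert to polar: |I| = 0.01355 A, ∠I = -80.7°.

I = 0.01355∠-80.7° A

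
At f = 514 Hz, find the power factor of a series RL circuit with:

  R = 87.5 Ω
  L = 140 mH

Step 1 — Angular frequency: ω = 2π·f = 2π·514 = 3230 rad/s.
Step 2 — Component impedances:
  R: Z = R = 87.5 Ω
  L: Z = jωL = j·3230·0.14 = 0 + j452.1 Ω
Step 3 — Series combination: Z_total = R + L = 87.5 + j452.1 Ω = 460.5∠79.0° Ω.
Step 4 — Power factor: PF = cos(φ) = Re(Z)/|Z| = 87.5/460.5 = 0.19.
Step 5 — Type: Im(Z) = 452.1 ⇒ lagging (phase φ = 79.0°).

PF = 0.19 (lagging, φ = 79.0°)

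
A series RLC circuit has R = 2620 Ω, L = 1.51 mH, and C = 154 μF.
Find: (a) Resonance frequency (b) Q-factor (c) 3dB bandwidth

Step 1 — Resonance: ω₀ = 1/√(LC) = 1/√(0.00151·0.000154) = 2074 rad/s.
Step 2 — f₀ = ω₀/(2π) = 330 Hz.
Step 3 — Series Q: Q = ω₀L/R = 2074·0.00151/2620 = 0.001195.
Step 4 — Bandwidth: Δω = ω₀/Q = 1.735e+06 rad/s; BW = Δω/(2π) = 2.761e+05 Hz.

(a) f₀ = 330 Hz  (b) Q = 0.001195  (c) BW = 2.761e+05 Hz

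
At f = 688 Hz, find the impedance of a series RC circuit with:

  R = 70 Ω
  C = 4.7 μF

Step 1 — Angular frequency: ω = 2π·f = 2π·688 = 4323 rad/s.
Step 2 — Component impedances:
  R: Z = R = 70 Ω
  C: Z = 1/(jωC) = -j/(ω·C) = 0 - j49.22 Ω
Step 3 — Series combination: Z_total = R + C = 70 - j49.22 Ω = 85.57∠-35.1° Ω.

Z = 70 - j49.22 Ω = 85.57∠-35.1° Ω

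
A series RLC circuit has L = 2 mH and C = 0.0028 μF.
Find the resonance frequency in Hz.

Step 1 — Resonance condition Im(Z)=0 gives ω₀ = 1/√(LC).
Step 2 — ω₀ = 1/√(0.002·2.8e-09) = 4.226e+05 rad/s.
Step 3 — f₀ = ω₀/(2π) = 6.726e+04 Hz.

f₀ = 6.726e+04 Hz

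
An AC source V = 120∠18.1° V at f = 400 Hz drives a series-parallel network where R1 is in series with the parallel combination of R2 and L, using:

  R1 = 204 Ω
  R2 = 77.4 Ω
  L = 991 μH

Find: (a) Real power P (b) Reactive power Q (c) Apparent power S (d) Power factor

Step 1 — Angular frequency: ω = 2π·f = 2π·400 = 2513 rad/s.
Step 2 — Component impedances:
  R1: Z = R = 204 Ω
  R2: Z = R = 77.4 Ω
  L: Z = jωL = j·2513·0.000991 = 0 + j2.491 Ω
Step 3 — Parallel branch: R2 || L = 1/(1/R2 + 1/L) = 0.08006 + j2.488 Ω.
Step 4 — Series with R1: Z_total = R1 + (R2 || L) = 204.1 + j2.488 Ω = 204.1∠0.7° Ω.
Step 5 — Source phasor: V = 120∠18.1° V = 114.1 + j37.28 V.
Step 6 — Current: I = V / Z = 0.5611 + j0.1758 A = 0.588∠17.4° A.
Step 7 — Complex power: S = V·I* = 70.55 + j0.8601 VA.
Step 8 — Real power: P = Re(S) = 70.55 W.
Step 9 — Reactive power: Q = Im(S) = 0.8601 VAR.
Step 10 — Apparent power: |S| = 70.56 VA.
Step 11 — Power factor: PF = P/|S| = 0.9999 (lagging).

(a) P = 70.55 W  (b) Q = 0.8601 VAR  (c) S = 70.56 VA  (d) PF = 0.9999 (lagging)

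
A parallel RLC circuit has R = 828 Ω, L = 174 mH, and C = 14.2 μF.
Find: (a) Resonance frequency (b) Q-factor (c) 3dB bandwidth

Step 1 — Resonance: ω₀ = 1/√(LC) = 1/√(0.174·1.42e-05) = 636.2 rad/s.
Step 2 — f₀ = ω₀/(2π) = 101.3 Hz.
Step 3 — Parallel Q: Q = R/(ω₀L) = 828/(636.2·0.174) = 7.48.
Step 4 — Bandwidth: Δω = ω₀/Q = 85.05 rad/s; BW = Δω/(2π) = 13.54 Hz.

(a) f₀ = 101.3 Hz  (b) Q = 7.48  (c) BW = 13.54 Hz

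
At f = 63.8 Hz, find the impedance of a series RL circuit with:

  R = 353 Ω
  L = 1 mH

Step 1 — Angular frequency: ω = 2π·f = 2π·63.8 = 400.9 rad/s.
Step 2 — Component impedances:
  R: Z = R = 353 Ω
  L: Z = jωL = j·400.9·0.001 = 0 + j0.4009 Ω
Step 3 — Series combination: Z_total = R + L = 353 + j0.4009 Ω = 353∠0.1° Ω.

Z = 353 + j0.4009 Ω = 353∠0.1° Ω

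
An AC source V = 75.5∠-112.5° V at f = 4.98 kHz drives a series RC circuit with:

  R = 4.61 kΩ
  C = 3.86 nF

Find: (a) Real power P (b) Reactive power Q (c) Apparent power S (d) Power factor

Step 1 — Angular frequency: ω = 2π·f = 2π·4980 = 3.129e+04 rad/s.
Step 2 — Component impedances:
  R: Z = R = 4610 Ω
  C: Z = 1/(jωC) = -j/(ω·C) = 0 - j8279 Ω
Step 3 — Series combination: Z_total = R + C = 4610 - j8279 Ω = 9476∠-60.9° Ω.
Step 4 — Source phasor: V = 75.5∠-112.5° V = -28.89 - j69.75 V.
Step 5 — Current: I = V / Z = 0.004948 - j0.006245 A = 0.007967∠-51.6° A.
Step 6 — Complex power: S = V·I* = 0.2926 - j0.5255 VA.
Step 7 — Real power: P = Re(S) = 0.2926 W.
Step 8 — Reactive power: Q = Im(S) = -0.5255 VAR.
Step 9 — Apparent power: |S| = 0.6015 VA.
Step 10 — Power factor: PF = P/|S| = 0.4865 (leading).

(a) P = 0.2926 W  (b) Q = -0.5255 VAR  (c) S = 0.6015 VA  (d) PF = 0.4865 (leading)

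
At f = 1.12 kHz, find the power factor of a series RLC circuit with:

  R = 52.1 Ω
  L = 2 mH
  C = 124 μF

Step 1 — Angular frequency: ω = 2π·f = 2π·1120 = 7037 rad/s.
Step 2 — Component impedances:
  R: Z = R = 52.1 Ω
  L: Z = jωL = j·7037·0.002 = 0 + j14.07 Ω
  C: Z = 1/(jωC) = -j/(ω·C) = 0 - j1.146 Ω
Step 3 — Series combination: Z_total = R + L + C = 52.1 + j12.93 Ω = 53.68∠13.9° Ω.
Step 4 — Power factor: PF = cos(φ) = Re(Z)/|Z| = 52.1/53.68 = 0.9706.
Step 5 — Type: Im(Z) = 12.93 ⇒ lagging (phase φ = 13.9°).

PF = 0.9706 (lagging, φ = 13.9°)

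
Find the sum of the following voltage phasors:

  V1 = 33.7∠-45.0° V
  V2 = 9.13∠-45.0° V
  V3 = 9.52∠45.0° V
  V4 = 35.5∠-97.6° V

Step 1 — Convert each phasor to rectangular form:
  V1 = 33.7·(cos(-45.0°) + j·sin(-45.0°)) = 23.83 - j23.83 V
  V2 = 9.13·(cos(-45.0°) + j·sin(-45.0°)) = 6.456 - j6.456 V
  V3 = 9.52·(cos(45.0°) + j·sin(45.0°)) = 6.732 + j6.732 V
  V4 = 35.5·(cos(-97.6°) + j·sin(-97.6°)) = -4.695 - j35.19 V
Step 2 — Sum components: V_total = 32.32 - j58.74 V.
Step 3 — Convert to polar: |V_total| = 67.05 V, ∠V_total = -61.2°.

V_total = 67.05∠-61.2° V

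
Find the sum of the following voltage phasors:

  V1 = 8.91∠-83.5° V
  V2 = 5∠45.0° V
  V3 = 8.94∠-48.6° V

Step 1 — Convert each phasor to rectangular form:
  V1 = 8.91·(cos(-83.5°) + j·sin(-83.5°)) = 1.009 - j8.853 V
  V2 = 5·(cos(45.0°) + j·sin(45.0°)) = 3.536 + j3.536 V
  V3 = 8.94·(cos(-48.6°) + j·sin(-48.6°)) = 5.912 - j6.706 V
Step 2 — Sum components: V_total = 10.46 - j12.02 V.
Step 3 — Convert to polar: |V_total| = 15.93 V, ∠V_total = -49.0°.

V_total = 15.93∠-49.0° V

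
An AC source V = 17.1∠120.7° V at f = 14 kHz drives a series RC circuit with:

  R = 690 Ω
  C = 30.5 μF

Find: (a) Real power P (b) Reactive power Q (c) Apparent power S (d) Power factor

Step 1 — Angular frequency: ω = 2π·f = 2π·1.4e+04 = 8.796e+04 rad/s.
Step 2 — Component impedances:
  R: Z = R = 690 Ω
  C: Z = 1/(jωC) = -j/(ω·C) = 0 - j0.3727 Ω
Step 3 — Series combination: Z_total = R + C = 690 - j0.3727 Ω = 690∠-0.0° Ω.
Step 4 — Source phasor: V = 17.1∠120.7° V = -8.73 + j14.7 V.
Step 5 — Current: I = V / Z = -0.01266 + j0.0213 A = 0.02478∠120.7° A.
Step 6 — Complex power: S = V·I* = 0.4238 - j0.0002289 VA.
Step 7 — Real power: P = Re(S) = 0.4238 W.
Step 8 — Reactive power: Q = Im(S) = -0.0002289 VAR.
Step 9 — Apparent power: |S| = 0.4238 VA.
Step 10 — Power factor: PF = P/|S| = 1 (leading).

(a) P = 0.4238 W  (b) Q = -0.0002289 VAR  (c) S = 0.4238 VA  (d) PF = 1 (leading)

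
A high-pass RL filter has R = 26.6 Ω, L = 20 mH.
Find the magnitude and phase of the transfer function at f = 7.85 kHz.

Step 1 — Angular frequency: ω = 2π·7850 = 4.932e+04 rad/s.
Step 2 — Transfer function: H(jω) = jωL/(R + jωL).
Step 3 — Numerator jωL = j·986.5; denominator R + jωL = 26.6 + j986.5.
Step 4 — H = 0.9993 + j0.02695.
Step 5 — Magnitude: |H| = 0.9996 (-0.0 dB); phase: φ = 1.5°.

|H| = 0.9996 (-0.0 dB), φ = 1.5°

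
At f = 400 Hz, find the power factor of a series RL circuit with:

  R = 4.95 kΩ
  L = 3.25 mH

Step 1 — Angular frequency: ω = 2π·f = 2π·400 = 2513 rad/s.
Step 2 — Component impedances:
  R: Z = R = 4950 Ω
  L: Z = jωL = j·2513·0.00325 = 0 + j8.168 Ω
Step 3 — Series combination: Z_total = R + L = 4950 + j8.168 Ω = 4950∠0.1° Ω.
Step 4 — Power factor: PF = cos(φ) = Re(Z)/|Z| = 4950/4950 = 1.
Step 5 — Type: Im(Z) = 8.168 ⇒ lagging (phase φ = 0.1°).

PF = 1 (lagging, φ = 0.1°)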